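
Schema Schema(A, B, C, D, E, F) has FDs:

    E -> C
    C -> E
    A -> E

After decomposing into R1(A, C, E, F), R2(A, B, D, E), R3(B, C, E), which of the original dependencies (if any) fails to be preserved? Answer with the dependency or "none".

none

E → C lies within R1.
C → E lies within R1.
A → E lies within R1.
Every dependency is enforceable on the fragments, so the decomposition is dependency-preserving.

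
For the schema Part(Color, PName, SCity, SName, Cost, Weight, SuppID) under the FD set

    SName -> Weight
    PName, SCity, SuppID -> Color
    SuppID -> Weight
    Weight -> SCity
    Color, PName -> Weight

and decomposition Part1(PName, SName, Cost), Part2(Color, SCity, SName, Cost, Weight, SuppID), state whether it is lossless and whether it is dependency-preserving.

Lossless test: (SName, Cost)⁺ = {SCity, SName, Cost, Weight}, which is a superkey of neither fragment — lossy.
Dependency preservation: the restricted closure of {PName, SCity, SuppID} across the fragments never reaches {Color}, so PName, SCity, SuppID → Color cannot be enforced without a join — not preserved.

lossy and not dependency-preserving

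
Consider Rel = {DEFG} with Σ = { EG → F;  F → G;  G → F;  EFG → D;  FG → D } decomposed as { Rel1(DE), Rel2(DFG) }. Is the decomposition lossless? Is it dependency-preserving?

Lossless test: (D)⁺ = {D}, which is a superkey of neither fragment — lossy.
Dependency preservation: EG → F; EFG → D are not contained in any single fragment, but the restricted closure of each left-hand side across the fragments still reaches the right-hand side; the remaining FDs each lie inside some fragment. All dependencies are preserved.

lossy but dependency-preserving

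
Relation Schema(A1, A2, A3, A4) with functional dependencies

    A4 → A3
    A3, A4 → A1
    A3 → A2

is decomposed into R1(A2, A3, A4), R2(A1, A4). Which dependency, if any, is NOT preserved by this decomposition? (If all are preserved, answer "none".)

A4 → A3 lies within R1.
A3, A4 → A1: restricted closure across fragments reaches A1.
A3 → A2 lies within R1.
Every dependency is enforceable on the fragments, so the decomposition is dependency-preserving.

none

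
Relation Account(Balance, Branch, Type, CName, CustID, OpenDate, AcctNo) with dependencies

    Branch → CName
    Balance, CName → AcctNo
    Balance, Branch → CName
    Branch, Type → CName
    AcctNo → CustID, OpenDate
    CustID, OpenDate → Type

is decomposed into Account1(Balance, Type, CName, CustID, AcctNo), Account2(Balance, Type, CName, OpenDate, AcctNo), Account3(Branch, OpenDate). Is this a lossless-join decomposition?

No

Chase test. Columns are Balance, Branch, Type, CName, CustID, OpenDate, AcctNo; row i has aⱼ where attribute j ∈ Accounti, else bᵢⱼ.
Initial tableau (one row per fragment):
  row 1: a1 b12 a3 a4 a5 b16 a7
  row 2: a1 b22 a3 a4 b25 a6 a7
  row 3: b31 a2 b33 b34 b35 a6 b37
Rows 1 and 2 agree on AcctNo; apply AcctNo→CustID, OpenDate and equate their CustID, OpenDate entries.
No row becomes fully distinguished — the join is lossy.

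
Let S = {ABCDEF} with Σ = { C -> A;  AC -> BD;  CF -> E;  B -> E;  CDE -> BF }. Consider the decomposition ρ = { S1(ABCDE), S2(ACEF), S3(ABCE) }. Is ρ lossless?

Yes

Chase test. Columns are ABCDEF; row i has aⱼ where attribute j ∈ Si, else bᵢⱼ.
Initial tableau (one row per fragment):
  row 1: a1 a2 a3 a4 a5 b16
  row 2: a1 b22 a3 b24 a5 a6
  row 3: a1 a2 a3 b34 a5 b36
Rows 1 and 2 agree on AC; apply AC→BD and equate their BD entries.
Rows 1 and 3 agree on AC; apply AC→BD and equate their BD entries.
Rows 1 and 2 agree on CDE; apply CDE→BF and equate their BF entries.
Rows 1 and 3 agree on CDE; apply CDE→BF and equate their BF entries.
Row 1 is now all distinguished symbols — the join is lossless.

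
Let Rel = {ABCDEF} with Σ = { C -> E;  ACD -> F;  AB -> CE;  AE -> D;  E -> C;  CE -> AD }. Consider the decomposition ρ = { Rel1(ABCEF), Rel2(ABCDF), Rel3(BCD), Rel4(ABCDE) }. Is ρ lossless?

Chase test. Columns are ABCDEF; row i has aⱼ where attribute j ∈ Reli, else bᵢⱼ.
Initial tableau (one row per fragment):
  row 1: a1 a2 a3 b14 a5 a6
  row 2: a1 a2 a3 a4 b25 a6
  row 3: b31 a2 a3 a4 b35 b36
  row 4: a1 a2 a3 a4 a5 b46
Rows 1 and 2 agree on C; apply C→E and equate their E entries.
Rows 1 and 3 agree on C; apply C→E and equate their E entries.
Rows 2 and 4 agree on ACD; apply ACD→F and equate their F entries.
Rows 1 and 2 agree on AE; apply AE→D and equate their D entries.
Rows 1 and 3 agree on CE; apply CE→AD and equate their AD entries.
Rows 1 and 3 agree on ACD; apply ACD→F and equate their F entries.
Row 1 is now all distinguished symbols — the join is lossless.

Yes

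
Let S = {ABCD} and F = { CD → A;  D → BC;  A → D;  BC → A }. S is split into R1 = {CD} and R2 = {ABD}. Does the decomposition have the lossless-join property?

Yes

Common attributes: R1 ∩ R2 = {D}.
Closure of {D}: D → BC applies, adding BC; BC → A applies, adding A. So (D)⁺ = {ABCD}.
This closure contains every attribute of R1, so R1 ∩ R2 → R1. The join is lossless.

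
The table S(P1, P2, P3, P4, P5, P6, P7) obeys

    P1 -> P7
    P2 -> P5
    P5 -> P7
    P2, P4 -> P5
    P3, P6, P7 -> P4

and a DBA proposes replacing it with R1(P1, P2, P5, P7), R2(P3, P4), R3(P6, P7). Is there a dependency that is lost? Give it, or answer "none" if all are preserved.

P3, P6, P7 -> P4

Check P3, P6, P7 → P4: no single fragment contains all of {P3, P4, P6, P7}, and the restricted closure of {P3, P6, P7} across the fragments never reaches {P4}.
P1 → P7 is preserved.
P2 → P5 is preserved.
P5 → P7 is preserved.
P2, P4 → P5 is preserved.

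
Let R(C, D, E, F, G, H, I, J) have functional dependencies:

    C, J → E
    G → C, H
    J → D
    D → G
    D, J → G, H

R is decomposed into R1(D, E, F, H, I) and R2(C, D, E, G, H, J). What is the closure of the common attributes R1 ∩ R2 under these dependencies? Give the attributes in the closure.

C, D, E, G, H

R1 ∩ R2 = {D, E, H}.
D → G applies, adding G
G → C, H applies, adding C
Closure: {C, D, E, G, H}.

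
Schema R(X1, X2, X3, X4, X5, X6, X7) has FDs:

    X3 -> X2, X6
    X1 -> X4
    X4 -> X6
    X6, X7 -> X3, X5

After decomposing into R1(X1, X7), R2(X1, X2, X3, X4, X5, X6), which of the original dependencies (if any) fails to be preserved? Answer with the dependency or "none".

Check X6, X7 → X3, X5: no single fragment contains all of {X3, X5, X6, X7}, and the restricted closure of {X6, X7} across the fragments never reaches {X3, X5}.
X3 → X2, X6 is preserved.
X1 → X4 is preserved.
X4 → X6 is preserved.

X6, X7 -> X3, X5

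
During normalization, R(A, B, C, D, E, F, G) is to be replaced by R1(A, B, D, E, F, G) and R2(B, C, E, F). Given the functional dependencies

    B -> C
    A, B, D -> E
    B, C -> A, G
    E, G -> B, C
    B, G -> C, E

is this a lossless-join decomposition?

Common attributes: R1 ∩ R2 = {B, E, F}.
Closure of {B, E, F}: B → C applies, adding C; B, C → A, G applies, adding A, G. So (B, E, F)⁺ = {A, B, C, E, F, G}.
This closure contains every attribute of R2, so R1 ∩ R2 → R2. The join is lossless.

Yes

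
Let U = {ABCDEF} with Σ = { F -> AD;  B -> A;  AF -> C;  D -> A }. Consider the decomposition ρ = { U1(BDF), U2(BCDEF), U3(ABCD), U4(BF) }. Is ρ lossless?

Yes

Chase test. Columns are ABCDEF; row i has aⱼ where attribute j ∈ Ui, else bᵢⱼ.
Initial tableau (one row per fragment):
  row 1: b11 a2 b13 a4 b15 a6
  row 2: b21 a2 a3 a4 a5 a6
  row 3: a1 a2 a3 a4 b35 b36
  row 4: b41 a2 b43 b44 b45 a6
Rows 1 and 2 agree on F; apply F→AD and equate their AD entries.
Rows 1 and 4 agree on F; apply F→AD and equate their AD entries.
Rows 1 and 3 agree on B; apply B→A and equate their A entries.
Rows 1 and 2 agree on AF; apply AF→C and equate their C entries.
Rows 1 and 4 agree on AF; apply AF→C and equate their C entries.
Row 2 is now all distinguished symbols — the join is lossless.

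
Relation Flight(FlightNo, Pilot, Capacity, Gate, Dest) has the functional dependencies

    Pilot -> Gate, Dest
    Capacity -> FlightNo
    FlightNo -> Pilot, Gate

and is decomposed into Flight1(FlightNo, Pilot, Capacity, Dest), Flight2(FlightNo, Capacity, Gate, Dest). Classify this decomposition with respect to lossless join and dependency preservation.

Lossless test: (FlightNo, Capacity, Dest)⁺ = {FlightNo, Pilot, Capacity, Gate, Dest}, which contains all of one fragment — lossless.
Dependency preservation: the restricted closure of {Pilot} across the fragments never reaches {Gate, Dest}, so Pilot → Gate, Dest cannot be enforced without a join — not preserved.

lossless but not dependency-preserving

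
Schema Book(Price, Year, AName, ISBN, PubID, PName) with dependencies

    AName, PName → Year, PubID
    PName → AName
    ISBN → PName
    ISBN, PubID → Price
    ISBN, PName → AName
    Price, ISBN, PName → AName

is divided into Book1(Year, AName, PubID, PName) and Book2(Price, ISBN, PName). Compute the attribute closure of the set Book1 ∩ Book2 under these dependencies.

Book1 ∩ Book2 = {PName}.
PName → AName applies, adding AName
AName, PName → Year, PubID applies, adding Year, PubID
Closure: {Year, AName, PubID, PName}.

Year, AName, PubID, PName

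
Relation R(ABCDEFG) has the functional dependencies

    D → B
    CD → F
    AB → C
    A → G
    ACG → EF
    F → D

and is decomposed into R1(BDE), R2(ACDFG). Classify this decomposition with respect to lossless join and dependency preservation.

Lossless test: (D)⁺ = {BD}, which is a superkey of neither fragment — lossy.
Dependency preservation: the restricted closure of {AB} across the fragments never reaches {C}, so AB → C cannot be enforced without a join — not preserved.

lossy and not dependency-preserving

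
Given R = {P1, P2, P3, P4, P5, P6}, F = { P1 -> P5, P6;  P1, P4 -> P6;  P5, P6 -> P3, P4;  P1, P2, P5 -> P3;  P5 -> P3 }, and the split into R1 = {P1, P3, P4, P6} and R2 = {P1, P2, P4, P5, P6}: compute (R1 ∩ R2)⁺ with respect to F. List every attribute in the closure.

R1 ∩ R2 = {P1, P4, P6}.
P1 → P5, P6 applies, adding P5
P5, P6 → P3, P4 applies, adding P3
Closure: {P1, P3, P4, P5, P6}.

P1, P3, P4, P5, P6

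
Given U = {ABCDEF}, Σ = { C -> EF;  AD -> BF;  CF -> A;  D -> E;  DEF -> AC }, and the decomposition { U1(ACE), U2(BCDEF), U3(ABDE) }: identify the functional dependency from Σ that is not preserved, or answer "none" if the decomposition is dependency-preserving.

AD -> BF

Check AD → BF: no single fragment contains all of {ABDF}, and the restricted closure of {AD} across the fragments never reaches {BF}.
C → EF is preserved.
CF → A is preserved.
D → E is preserved.
DEF → AC is preserved.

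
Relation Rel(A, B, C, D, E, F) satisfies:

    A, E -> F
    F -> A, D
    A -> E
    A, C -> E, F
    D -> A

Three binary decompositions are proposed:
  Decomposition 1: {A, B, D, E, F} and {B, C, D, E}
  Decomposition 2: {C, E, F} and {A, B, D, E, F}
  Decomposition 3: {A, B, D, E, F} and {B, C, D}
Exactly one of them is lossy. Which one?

Decomposition 2

Decomposition 1: common = {B, D, E}, closure = {A, B, D, E, F} → lossless.
Decomposition 2: common = {E, F}, closure = {A, D, E, F} → lossy.
Decomposition 3: common = {B, D}, closure = {A, B, D, E, F} → lossless.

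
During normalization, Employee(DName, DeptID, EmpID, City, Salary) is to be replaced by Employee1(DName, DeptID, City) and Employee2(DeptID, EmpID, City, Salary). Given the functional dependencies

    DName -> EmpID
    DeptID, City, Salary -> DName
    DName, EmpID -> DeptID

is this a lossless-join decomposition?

No

Common attributes: Employee1 ∩ Employee2 = {DeptID, City}.
No dependency enlarges {DeptID, City}, so (DeptID, City)⁺ = {DeptID, City}.
The closure contains neither all of Employee1 = {DName, DeptID, City} nor all of Employee2 = {DeptID, EmpID, City, Salary}, so the common attributes are not a superkey of either fragment. The join is lossy.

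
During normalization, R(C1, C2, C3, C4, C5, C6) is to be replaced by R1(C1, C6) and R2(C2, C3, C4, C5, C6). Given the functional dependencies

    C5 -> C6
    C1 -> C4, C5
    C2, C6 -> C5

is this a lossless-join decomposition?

Common attributes: R1 ∩ R2 = {C6}.
No dependency enlarges {C6}, so (C6)⁺ = {C6}.
The closure contains neither all of R1 = {C1, C6} nor all of R2 = {C2, C3, C4, C5, C6}, so the common attributes are not a superkey of either fragment. The join is lossy.

No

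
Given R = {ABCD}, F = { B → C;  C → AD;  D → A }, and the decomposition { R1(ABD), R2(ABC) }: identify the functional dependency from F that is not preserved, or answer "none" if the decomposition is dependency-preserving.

C → AD

Check C → AD: no single fragment contains all of {ACD}, and the restricted closure of {C} across the fragments never reaches {AD}.
B → C is preserved.
D → A is preserved.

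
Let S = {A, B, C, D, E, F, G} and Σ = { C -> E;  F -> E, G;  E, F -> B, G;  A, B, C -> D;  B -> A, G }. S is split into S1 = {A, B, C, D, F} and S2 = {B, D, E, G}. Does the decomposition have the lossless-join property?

No

Common attributes: S1 ∩ S2 = {B, D}.
Closure of {B, D}: B → A, G applies, adding A, G. So (B, D)⁺ = {A, B, D, G}.
The closure contains neither all of S1 = {A, B, C, D, F} nor all of S2 = {B, D, E, G}, so the common attributes are not a superkey of either fragment. The join is lossy.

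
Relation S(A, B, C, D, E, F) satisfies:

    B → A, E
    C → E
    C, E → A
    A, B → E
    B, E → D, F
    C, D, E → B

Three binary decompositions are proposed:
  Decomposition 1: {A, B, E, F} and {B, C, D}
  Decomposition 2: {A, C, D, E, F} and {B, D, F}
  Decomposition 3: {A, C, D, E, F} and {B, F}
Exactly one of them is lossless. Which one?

Decomposition 1: common = {B}, closure = {A, B, D, E, F} → lossless.
Decomposition 2: common = {D, F}, closure = {D, F} → lossy.
Decomposition 3: common = {F}, closure = {F} → lossy.

Decomposition 1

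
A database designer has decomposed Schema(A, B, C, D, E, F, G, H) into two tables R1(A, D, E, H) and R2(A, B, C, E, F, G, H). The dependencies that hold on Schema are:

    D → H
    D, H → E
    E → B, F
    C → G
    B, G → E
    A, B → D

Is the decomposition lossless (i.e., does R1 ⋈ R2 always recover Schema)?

Yes

Common attributes: R1 ∩ R2 = {A, E, H}.
Closure of {A, E, H}: E → B, F applies, adding B, F; A, B → D applies, adding D. So (A, E, H)⁺ = {A, B, D, E, F, H}.
This closure contains every attribute of R1, so R1 ∩ R2 → R1. The join is lossless.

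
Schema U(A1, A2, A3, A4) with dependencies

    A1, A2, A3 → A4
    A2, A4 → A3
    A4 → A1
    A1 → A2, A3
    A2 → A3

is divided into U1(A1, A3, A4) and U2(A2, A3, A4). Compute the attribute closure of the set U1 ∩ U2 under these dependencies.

U1 ∩ U2 = {A3, A4}.
A4 → A1 applies, adding A1
A1 → A2, A3 applies, adding A2
Closure: {A1, A2, A3, A4}.

A1, A2, A3, A4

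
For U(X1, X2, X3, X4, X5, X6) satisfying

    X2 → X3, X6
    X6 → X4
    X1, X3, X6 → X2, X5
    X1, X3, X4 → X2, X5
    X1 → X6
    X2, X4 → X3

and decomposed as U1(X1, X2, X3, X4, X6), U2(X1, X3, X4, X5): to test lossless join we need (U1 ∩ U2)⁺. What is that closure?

X1, X2, X3, X4, X5, X6

U1 ∩ U2 = {X1, X3, X4}.
X1, X3, X4 → X2, X5 applies, adding X2, X5
X1 → X6 applies, adding X6
Closure: {X1, X2, X3, X4, X5, X6}.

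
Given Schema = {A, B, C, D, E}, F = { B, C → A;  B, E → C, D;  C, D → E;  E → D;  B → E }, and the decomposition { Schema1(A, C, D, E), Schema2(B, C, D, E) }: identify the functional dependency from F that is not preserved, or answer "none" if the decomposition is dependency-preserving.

B, C → A

Check B, C → A: no single fragment contains all of {A, B, C}, and the restricted closure of {B, C} across the fragments never reaches {A}.
B, E → C, D is preserved.
C, D → E is preserved.
E → D is preserved.
B → E is preserved.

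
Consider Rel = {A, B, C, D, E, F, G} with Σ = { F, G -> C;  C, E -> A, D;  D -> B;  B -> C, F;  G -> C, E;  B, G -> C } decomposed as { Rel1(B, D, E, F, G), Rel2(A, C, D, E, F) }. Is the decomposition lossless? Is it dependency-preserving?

Lossless test: (D, E, F)⁺ = {A, B, C, D, E, F}, which contains all of one fragment — lossless.
Dependency preservation: the restricted closure of {B} across the fragments never reaches {C, F}, so B → C, F cannot be enforced without a join — not preserved.

lossless but not dependency-preserving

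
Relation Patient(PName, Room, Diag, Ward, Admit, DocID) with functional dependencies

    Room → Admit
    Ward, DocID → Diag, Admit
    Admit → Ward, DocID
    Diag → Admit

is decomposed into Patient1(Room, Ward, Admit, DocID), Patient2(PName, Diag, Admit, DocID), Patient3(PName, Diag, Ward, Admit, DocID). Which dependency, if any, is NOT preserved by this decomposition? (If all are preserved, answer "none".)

Room → Admit lies within Patient1.
Ward, DocID → Diag, Admit lies within Patient3.
Admit → Ward, DocID lies within Patient1.
Diag → Admit lies within Patient2.
Every dependency is enforceable on the fragments, so the decomposition is dependency-preserving.

none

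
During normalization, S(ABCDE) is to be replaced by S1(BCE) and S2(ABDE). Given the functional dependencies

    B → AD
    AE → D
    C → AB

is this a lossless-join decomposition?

Yes

Common attributes: S1 ∩ S2 = {BE}.
Closure of {BE}: B → AD applies, adding AD. So (BE)⁺ = {ABDE}.
This closure contains every attribute of S2, so S1 ∩ S2 → S2. The join is lossless.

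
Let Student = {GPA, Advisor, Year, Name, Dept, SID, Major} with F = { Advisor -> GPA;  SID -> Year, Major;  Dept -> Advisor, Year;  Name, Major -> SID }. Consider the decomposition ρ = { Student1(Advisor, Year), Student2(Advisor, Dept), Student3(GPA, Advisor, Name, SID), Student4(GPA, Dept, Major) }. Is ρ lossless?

No

Chase test. Columns are GPA, Advisor, Year, Name, Dept, SID, Major; row i has aⱼ where attribute j ∈ Studenti, else bᵢⱼ.
Initial tableau (one row per fragment):
  row 1: b11 a2 a3 b14 b15 b16 b17
  row 2: b21 a2 b23 b24 a5 b26 b27
  row 3: a1 a2 b33 a4 b35 a6 b37
  row 4: a1 b42 b43 b44 a5 b46 a7
Rows 1 and 2 agree on Advisor; apply Advisor→GPA and equate their GPA entries.
Rows 1 and 3 agree on Advisor; apply Advisor→GPA and equate their GPA entries.
Rows 2 and 4 agree on Dept; apply Dept→Advisor, Year and equate their Advisor, Year entries.
No row becomes fully distinguished — the join is lossy.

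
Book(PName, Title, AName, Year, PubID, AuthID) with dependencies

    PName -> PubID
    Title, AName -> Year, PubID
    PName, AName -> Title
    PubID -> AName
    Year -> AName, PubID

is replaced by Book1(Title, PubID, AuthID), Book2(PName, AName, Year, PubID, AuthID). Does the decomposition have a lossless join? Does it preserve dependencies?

Lossless test: (PubID, AuthID)⁺ = {AName, PubID, AuthID}, which is a superkey of neither fragment — lossy.
Dependency preservation: the restricted closure of {Title, AName} across the fragments never reaches {Year, PubID}, so Title, AName → Year, PubID cannot be enforced without a join — not preserved.

lossy and not dependency-preserving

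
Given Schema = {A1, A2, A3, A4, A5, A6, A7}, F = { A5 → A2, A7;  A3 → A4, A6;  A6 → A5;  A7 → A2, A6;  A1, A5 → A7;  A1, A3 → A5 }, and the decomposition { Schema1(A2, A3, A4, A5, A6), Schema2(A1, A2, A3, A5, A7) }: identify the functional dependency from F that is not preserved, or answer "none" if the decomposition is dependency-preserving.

A5 → A2, A7 lies within Schema2.
A3 → A4, A6 lies within Schema1.
A6 → A5 lies within Schema1.
A7 → A2, A6: restricted closure across fragments reaches A2, A6.
A1, A5 → A7 lies within Schema2.
A1, A3 → A5 lies within Schema2.
Every dependency is enforceable on the fragments, so the decomposition is dependency-preserving.

none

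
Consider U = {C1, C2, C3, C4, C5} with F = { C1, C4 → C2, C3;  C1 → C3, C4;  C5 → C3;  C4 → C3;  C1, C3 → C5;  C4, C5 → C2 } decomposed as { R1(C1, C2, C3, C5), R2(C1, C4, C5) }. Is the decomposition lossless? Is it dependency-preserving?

lossless but not dependency-preserving

Lossless test: (C1, C5)⁺ = {C1, C2, C3, C4, C5}, which contains all of one fragment — lossless.
Dependency preservation: the restricted closure of {C4} across the fragments never reaches {C3}, so C4 → C3 cannot be enforced without a join — not preserved.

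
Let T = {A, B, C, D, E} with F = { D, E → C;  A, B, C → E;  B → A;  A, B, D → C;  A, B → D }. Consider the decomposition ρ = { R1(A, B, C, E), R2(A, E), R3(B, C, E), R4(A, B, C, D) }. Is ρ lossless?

Chase test. Columns are A, B, C, D, E; row i has aⱼ where attribute j ∈ Ri, else bᵢⱼ.
Initial tableau (one row per fragment):
  row 1: a1 a2 a3 b14 a5
  row 2: a1 b22 b23 b24 a5
  row 3: b31 a2 a3 b34 a5
  row 4: a1 a2 a3 a4 b45
Rows 1 and 4 agree on A, B, C; apply A, B, C→E and equate their E entries.
Rows 1 and 3 agree on B; apply B→A and equate their A entries.
Rows 1 and 3 agree on A, B; apply A, B→D and equate their D entries.
Rows 1 and 4 agree on A, B; apply A, B→D and equate their D entries.
Row 1 is now all distinguished symbols — the join is lossless.

Yes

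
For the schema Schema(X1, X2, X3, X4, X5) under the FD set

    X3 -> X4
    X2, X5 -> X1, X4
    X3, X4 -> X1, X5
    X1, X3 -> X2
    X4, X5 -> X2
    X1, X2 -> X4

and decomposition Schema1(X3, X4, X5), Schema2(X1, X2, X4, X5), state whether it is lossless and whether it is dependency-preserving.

Lossless test: (X4, X5)⁺ = {X1, X2, X4, X5}, which contains all of one fragment — lossless.
Dependency preservation: X3, X4 → X1, X5; X1, X3 → X2 are not contained in any single fragment, but the restricted closure of each left-hand side across the fragments still reaches the right-hand side; the remaining FDs each lie inside some fragment. All dependencies are preserved.

lossless and dependency-preserving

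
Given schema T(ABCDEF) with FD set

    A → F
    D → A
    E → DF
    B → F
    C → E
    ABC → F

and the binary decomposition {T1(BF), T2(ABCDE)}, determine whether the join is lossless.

Common attributes: T1 ∩ T2 = {B}.
Closure of {B}: B → F applies, adding F. So (B)⁺ = {BF}.
This closure contains every attribute of T1, so T1 ∩ T2 → T1. The join is lossless.

Yes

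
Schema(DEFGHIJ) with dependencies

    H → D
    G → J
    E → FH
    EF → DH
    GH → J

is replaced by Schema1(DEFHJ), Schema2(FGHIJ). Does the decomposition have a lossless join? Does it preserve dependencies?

Lossless test: (FHJ)⁺ = {DFHJ}, which is a superkey of neither fragment — lossy.
Dependency preservation: every FD's attributes lie within a single fragment, so each can be enforced locally — preserved.

lossy but dependency-preserving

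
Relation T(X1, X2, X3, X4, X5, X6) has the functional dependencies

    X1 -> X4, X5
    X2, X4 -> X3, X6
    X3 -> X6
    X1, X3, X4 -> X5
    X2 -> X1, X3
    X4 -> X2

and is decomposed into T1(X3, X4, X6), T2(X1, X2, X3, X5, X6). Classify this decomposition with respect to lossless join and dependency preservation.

lossy and not dependency-preserving

Lossless test: (X3, X6)⁺ = {X3, X6}, which is a superkey of neither fragment — lossy.
Dependency preservation: the restricted closure of {X1} across the fragments never reaches {X4, X5}, so X1 → X4, X5 cannot be enforced without a join — not preserved.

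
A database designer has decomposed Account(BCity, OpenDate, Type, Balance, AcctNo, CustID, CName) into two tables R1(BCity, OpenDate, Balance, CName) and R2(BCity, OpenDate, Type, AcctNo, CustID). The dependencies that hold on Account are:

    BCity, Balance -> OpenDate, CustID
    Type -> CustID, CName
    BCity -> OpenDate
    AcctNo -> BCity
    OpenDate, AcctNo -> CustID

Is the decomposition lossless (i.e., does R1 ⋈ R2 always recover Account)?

No

Common attributes: R1 ∩ R2 = {BCity, OpenDate}.
No dependency enlarges {BCity, OpenDate}, so (BCity, OpenDate)⁺ = {BCity, OpenDate}.
The closure contains neither all of R1 = {BCity, OpenDate, Balance, CName} nor all of R2 = {BCity, OpenDate, Type, AcctNo, CustID}, so the common attributes are not a superkey of either fragment. The join is lossy.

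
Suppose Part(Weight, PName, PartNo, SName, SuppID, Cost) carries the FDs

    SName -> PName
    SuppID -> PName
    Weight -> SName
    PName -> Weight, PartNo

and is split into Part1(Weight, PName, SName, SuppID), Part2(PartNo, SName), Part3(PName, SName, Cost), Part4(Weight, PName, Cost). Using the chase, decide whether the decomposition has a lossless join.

No

Chase test. Columns are Weight, PName, PartNo, SName, SuppID, Cost; row i has aⱼ where attribute j ∈ Parti, else bᵢⱼ.
Initial tableau (one row per fragment):
  row 1: a1 a2 b13 a4 a5 b16
  row 2: b21 b22 a3 a4 b25 b26
  row 3: b31 a2 b33 a4 b35 a6
  row 4: a1 a2 b43 b44 b45 a6
Rows 1 and 2 agree on SName; apply SName→PName and equate their PName entries.
Rows 1 and 4 agree on Weight; apply Weight→SName and equate their SName entries.
Rows 1 and 2 agree on PName; apply PName→Weight, PartNo and equate their Weight, PartNo entries.
Rows 1 and 3 agree on PName; apply PName→Weight, PartNo and equate their Weight, PartNo entries.
Rows 1 and 4 agree on PName; apply PName→Weight, PartNo and equate their Weight, PartNo entries.
No row becomes fully distinguished — the join is lossy.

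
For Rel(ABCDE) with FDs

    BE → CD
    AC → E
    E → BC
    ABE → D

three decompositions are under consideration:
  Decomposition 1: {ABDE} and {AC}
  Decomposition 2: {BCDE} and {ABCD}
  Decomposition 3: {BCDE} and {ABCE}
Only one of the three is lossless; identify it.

Decomposition 3

Decomposition 1: common = {A}, closure = {A} → lossy.
Decomposition 2: common = {BCD}, closure = {BCD} → lossy.
Decomposition 3: common = {BCE}, closure = {BCDE} → lossless.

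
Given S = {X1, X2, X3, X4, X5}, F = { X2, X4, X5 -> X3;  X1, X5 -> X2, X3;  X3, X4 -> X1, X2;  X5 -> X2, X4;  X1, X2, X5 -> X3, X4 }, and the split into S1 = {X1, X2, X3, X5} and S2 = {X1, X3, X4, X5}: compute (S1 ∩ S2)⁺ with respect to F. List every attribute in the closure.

S1 ∩ S2 = {X1, X3, X5}.
X1, X5 → X2, X3 applies, adding X2
X5 → X2, X4 applies, adding X4
Closure: {X1, X2, X3, X4, X5}.

X1, X2, X3, X4, X5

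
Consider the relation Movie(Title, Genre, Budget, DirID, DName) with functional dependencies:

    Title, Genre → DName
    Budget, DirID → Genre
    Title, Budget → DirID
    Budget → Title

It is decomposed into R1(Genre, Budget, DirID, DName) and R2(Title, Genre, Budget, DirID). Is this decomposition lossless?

Common attributes: R1 ∩ R2 = {Genre, Budget, DirID}.
Closure of {Genre, Budget, DirID}: Budget → Title applies, adding Title; Title, Genre → DName applies, adding DName. So (Genre, Budget, DirID)⁺ = {Title, Genre, Budget, DirID, DName}.
This closure contains every attribute of R1, so R1 ∩ R2 → R1. The join is lossless.

Yes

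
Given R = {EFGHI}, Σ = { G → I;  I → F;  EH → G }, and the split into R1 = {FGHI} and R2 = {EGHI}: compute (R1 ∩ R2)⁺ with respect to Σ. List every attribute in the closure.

R1 ∩ R2 = {GHI}.
I → F applies, adding F
Closure: {FGHI}.

FGHI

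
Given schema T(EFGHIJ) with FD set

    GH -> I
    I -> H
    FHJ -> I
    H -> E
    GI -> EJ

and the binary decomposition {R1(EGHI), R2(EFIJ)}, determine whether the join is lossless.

Common attributes: R1 ∩ R2 = {EI}.
Closure of {EI}: I → H applies, adding H. So (EI)⁺ = {EHI}.
The closure contains neither all of R1 = {EGHI} nor all of R2 = {EFIJ}, so the common attributes are not a superkey of either fragment. The join is lossy.

No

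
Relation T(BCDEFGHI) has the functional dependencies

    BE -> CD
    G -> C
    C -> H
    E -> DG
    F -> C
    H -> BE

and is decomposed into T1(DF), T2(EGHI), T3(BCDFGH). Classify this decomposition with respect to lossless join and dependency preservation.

Lossless test (chase): Rows 2 and 3 agree on G; apply G→C and equate their C entries. Rows 1 and 3 agree on F; apply F→C and equate their C entries. Rows 2 and 3 agree on H; apply H→BE and equate their BE entries. Rows 2 and 3 agree on BE; apply BE→CD and equate their CD entries. Rows 1 and 2 agree on C; apply C→H and equate their H entries. Rows 1 and 2 agree on H; apply H→BE and equate their BE entries. Rows 1 and 2 agree on E; apply E→DG and equate their DG entries. No row becomes fully distinguished — the join is lossy.
Dependency preservation: BE → CD; E → DG; H → BE are not contained in any single fragment, but the restricted closure of each left-hand side across the fragments still reaches the right-hand side; the remaining FDs each lie inside some fragment. All dependencies are preserved.

lossy but dependency-preserving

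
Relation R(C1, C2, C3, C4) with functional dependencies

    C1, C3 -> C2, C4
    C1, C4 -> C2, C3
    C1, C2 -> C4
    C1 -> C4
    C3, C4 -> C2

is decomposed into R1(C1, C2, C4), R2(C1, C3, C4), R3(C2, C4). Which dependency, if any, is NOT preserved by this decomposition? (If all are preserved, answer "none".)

Check C3, C4 → C2: no single fragment contains all of {C2, C3, C4}, and the restricted closure of {C3, C4} across the fragments never reaches {C2}.
C1, C3 → C2, C4 is preserved.
C1, C4 → C2, C3 is preserved.
C1, C2 → C4 is preserved.
C1 → C4 is preserved.

C3, C4 -> C2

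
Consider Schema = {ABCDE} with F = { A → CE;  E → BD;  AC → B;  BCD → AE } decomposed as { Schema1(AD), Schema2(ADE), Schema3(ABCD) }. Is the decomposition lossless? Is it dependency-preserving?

lossless but not dependency-preserving

Lossless test (chase): Rows 1 and 2 agree on A; apply A→CE and equate their CE entries. Rows 1 and 3 agree on A; apply A→CE and equate their CE entries. Rows 1 and 2 agree on E; apply E→BD and equate their BD entries. Rows 1 and 3 agree on E; apply E→BD and equate their BD entries. Row 1 is now all distinguished symbols — the join is lossless.
Dependency preservation: the restricted closure of {E} across the fragments never reaches {BD}, so E → BD cannot be enforced without a join — not preserved.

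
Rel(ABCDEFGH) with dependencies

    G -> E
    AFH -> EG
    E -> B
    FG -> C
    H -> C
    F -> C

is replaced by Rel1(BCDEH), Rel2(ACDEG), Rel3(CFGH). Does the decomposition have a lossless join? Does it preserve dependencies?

Lossless test (chase): Rows 2 and 3 agree on G; apply G→E and equate their E entries. Rows 1 and 2 agree on E; apply E→B and equate their B entries. Rows 1 and 3 agree on E; apply E→B and equate their B entries. No row becomes fully distinguished — the join is lossy.
Dependency preservation: the restricted closure of {AFH} across the fragments never reaches {EG}, so AFH → EG cannot be enforced without a join — not preserved.

lossy and not dependency-preserving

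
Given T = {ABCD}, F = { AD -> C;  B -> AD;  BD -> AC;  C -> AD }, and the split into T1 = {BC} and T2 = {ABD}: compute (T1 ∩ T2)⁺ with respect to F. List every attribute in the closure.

T1 ∩ T2 = {B}.
B → AD applies, adding AD
BD → AC applies, adding C
Closure: {ABCD}.

ABCD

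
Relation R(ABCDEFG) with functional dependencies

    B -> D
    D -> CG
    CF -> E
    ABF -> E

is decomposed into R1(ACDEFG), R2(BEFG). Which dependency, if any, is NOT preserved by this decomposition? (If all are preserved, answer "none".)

B -> D

Check B → D: no single fragment contains all of {BD}, and the restricted closure of {B} across the fragments never reaches {D}.
D → CG is preserved.
CF → E is preserved.
ABF → E is preserved.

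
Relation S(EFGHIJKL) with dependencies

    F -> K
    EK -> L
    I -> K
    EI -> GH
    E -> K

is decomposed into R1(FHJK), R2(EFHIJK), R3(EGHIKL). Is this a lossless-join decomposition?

Yes

Chase test. Columns are EFGHIJKL; row i has aⱼ where attribute j ∈ Ri, else bᵢⱼ.
Initial tableau (one row per fragment):
  row 1: b11 a2 b13 a4 b15 a6 a7 b18
  row 2: a1 a2 b23 a4 a5 a6 a7 b28
  row 3: a1 b32 a3 a4 a5 b36 a7 a8
Rows 2 and 3 agree on EK; apply EK→L and equate their L entries.
Rows 2 and 3 agree on EI; apply EI→GH and equate their GH entries.
Row 2 is now all distinguished symbols — the join is lossless.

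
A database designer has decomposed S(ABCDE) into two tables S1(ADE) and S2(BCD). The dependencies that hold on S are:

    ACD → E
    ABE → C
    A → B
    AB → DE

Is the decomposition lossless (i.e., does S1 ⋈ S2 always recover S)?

Common attributes: S1 ∩ S2 = {D}.
No dependency enlarges {D}, so (D)⁺ = {D}.
The closure contains neither all of S1 = {ADE} nor all of S2 = {BCD}, so the common attributes are not a superkey of either fragment. The join is lossy.

No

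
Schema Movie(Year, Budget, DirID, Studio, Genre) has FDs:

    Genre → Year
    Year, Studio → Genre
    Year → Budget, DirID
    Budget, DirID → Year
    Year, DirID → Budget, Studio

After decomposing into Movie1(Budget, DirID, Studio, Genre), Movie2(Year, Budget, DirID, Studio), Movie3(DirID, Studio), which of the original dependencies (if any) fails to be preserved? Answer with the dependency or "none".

none

Genre → Year: restricted closure across fragments reaches Year.
Year, Studio → Genre: restricted closure across fragments reaches Genre.
Year → Budget, DirID lies within Movie2.
Budget, DirID → Year lies within Movie2.
Year, DirID → Budget, Studio lies within Movie2.
Every dependency is enforceable on the fragments, so the decomposition is dependency-preserving.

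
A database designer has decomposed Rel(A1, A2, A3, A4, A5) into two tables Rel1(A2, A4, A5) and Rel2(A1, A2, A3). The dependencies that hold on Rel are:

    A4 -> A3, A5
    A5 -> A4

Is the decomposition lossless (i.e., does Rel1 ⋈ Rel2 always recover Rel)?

Common attributes: Rel1 ∩ Rel2 = {A2}.
No dependency enlarges {A2}, so (A2)⁺ = {A2}.
The closure contains neither all of Rel1 = {A2, A4, A5} nor all of Rel2 = {A1, A2, A3}, so the common attributes are not a superkey of either fragment. The join is lossy.

No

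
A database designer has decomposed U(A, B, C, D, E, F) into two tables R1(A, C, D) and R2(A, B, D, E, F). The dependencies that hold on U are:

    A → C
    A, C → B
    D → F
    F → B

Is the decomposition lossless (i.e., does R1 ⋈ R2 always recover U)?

Common attributes: R1 ∩ R2 = {A, D}.
Closure of {A, D}: A → C applies, adding C; A, C → B applies, adding B; D → F applies, adding F. So (A, D)⁺ = {A, B, C, D, F}.
This closure contains every attribute of R1, so R1 ∩ R2 → R1. The join is lossless.

Yes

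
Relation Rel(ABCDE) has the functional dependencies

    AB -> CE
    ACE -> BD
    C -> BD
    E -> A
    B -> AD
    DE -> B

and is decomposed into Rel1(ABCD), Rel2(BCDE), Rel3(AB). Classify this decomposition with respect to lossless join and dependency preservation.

Lossless test (chase): Rows 1 and 3 agree on AB; apply AB→CE and equate their CE entries. Rows 1 and 3 agree on ACE; apply ACE→BD and equate their BD entries. Rows 1 and 2 agree on B; apply B→AD and equate their AD entries. Rows 1 and 2 agree on AB; apply AB→CE and equate their CE entries. Row 1 is now all distinguished symbols — the join is lossless.
Dependency preservation: the restricted closure of {E} across the fragments never reaches {A}, so E → A cannot be enforced without a join — not preserved.

lossless but not dependency-preserving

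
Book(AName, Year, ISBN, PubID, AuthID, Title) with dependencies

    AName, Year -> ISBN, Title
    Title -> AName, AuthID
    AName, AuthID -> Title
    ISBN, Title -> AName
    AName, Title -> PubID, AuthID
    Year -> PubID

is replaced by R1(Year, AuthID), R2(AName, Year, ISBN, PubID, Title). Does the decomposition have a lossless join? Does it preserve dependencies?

Lossless test: (Year)⁺ = {Year, PubID}, which is a superkey of neither fragment — lossy.
Dependency preservation: the restricted closure of {Title} across the fragments never reaches {AName, AuthID}, so Title → AName, AuthID cannot be enforced without a join — not preserved.

lossy and not dependency-preserving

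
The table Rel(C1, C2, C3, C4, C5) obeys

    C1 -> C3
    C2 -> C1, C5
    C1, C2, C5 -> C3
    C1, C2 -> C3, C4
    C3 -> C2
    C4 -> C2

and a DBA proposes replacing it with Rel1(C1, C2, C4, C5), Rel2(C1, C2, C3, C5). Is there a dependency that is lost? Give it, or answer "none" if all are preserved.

none

C1 → C3 lies within Rel2.
C2 → C1, C5 lies within Rel1.
C1, C2, C5 → C3 lies within Rel2.
C1, C2 → C3, C4: restricted closure across fragments reaches C3, C4.
C3 → C2 lies within Rel2.
C4 → C2 lies within Rel1.
Every dependency is enforceable on the fragments, so the decomposition is dependency-preserving.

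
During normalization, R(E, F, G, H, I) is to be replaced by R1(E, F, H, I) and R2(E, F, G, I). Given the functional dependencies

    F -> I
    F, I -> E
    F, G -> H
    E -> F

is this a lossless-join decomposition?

Common attributes: R1 ∩ R2 = {E, F, I}.
No dependency enlarges {E, F, I}, so (E, F, I)⁺ = {E, F, I}.
The closure contains neither all of R1 = {E, F, H, I} nor all of R2 = {E, F, G, I}, so the common attributes are not a superkey of either fragment. The join is lossy.

No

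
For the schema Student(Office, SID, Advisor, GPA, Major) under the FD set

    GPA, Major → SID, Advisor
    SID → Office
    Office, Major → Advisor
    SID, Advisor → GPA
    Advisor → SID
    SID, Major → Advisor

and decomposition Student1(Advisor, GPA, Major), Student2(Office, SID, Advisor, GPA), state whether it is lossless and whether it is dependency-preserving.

Lossless test: (Advisor, GPA)⁺ = {Office, SID, Advisor, GPA}, which contains all of one fragment — lossless.
Dependency preservation: the restricted closure of {Office, Major} across the fragments never reaches {Advisor}, so Office, Major → Advisor cannot be enforced without a join — not preserved.

lossless but not dependency-preserving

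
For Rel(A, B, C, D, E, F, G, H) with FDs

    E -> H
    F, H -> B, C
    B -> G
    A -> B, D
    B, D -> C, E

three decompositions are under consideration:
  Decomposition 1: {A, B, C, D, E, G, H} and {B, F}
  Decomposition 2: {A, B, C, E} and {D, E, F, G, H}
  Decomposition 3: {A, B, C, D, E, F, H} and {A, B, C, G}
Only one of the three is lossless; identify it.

Decomposition 1: common = {B}, closure = {B, G} → lossy.
Decomposition 2: common = {E}, closure = {E, H} → lossy.
Decomposition 3: common = {A, B, C}, closure = {A, B, C, D, E, G, H} → lossless.

Decomposition 3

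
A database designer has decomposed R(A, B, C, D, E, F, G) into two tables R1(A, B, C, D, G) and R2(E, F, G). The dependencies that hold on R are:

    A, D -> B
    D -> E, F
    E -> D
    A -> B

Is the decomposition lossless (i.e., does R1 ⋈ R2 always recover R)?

No

Common attributes: R1 ∩ R2 = {G}.
No dependency enlarges {G}, so (G)⁺ = {G}.
The closure contains neither all of R1 = {A, B, C, D, G} nor all of R2 = {E, F, G}, so the common attributes are not a superkey of either fragment. The join is lossy.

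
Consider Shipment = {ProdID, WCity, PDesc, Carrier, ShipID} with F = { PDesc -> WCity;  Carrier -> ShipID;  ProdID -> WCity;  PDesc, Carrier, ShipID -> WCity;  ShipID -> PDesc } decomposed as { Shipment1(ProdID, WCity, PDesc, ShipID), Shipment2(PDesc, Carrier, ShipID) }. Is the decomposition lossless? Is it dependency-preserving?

lossy but dependency-preserving

Lossless test: (PDesc, ShipID)⁺ = {WCity, PDesc, ShipID}, which is a superkey of neither fragment — lossy.
Dependency preservation: PDesc, Carrier, ShipID → WCity is not contained in any single fragment, but the restricted closure of its left-hand side across the fragments still reaches the right-hand side; the remaining FDs each lie inside some fragment. All dependencies are preserved.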